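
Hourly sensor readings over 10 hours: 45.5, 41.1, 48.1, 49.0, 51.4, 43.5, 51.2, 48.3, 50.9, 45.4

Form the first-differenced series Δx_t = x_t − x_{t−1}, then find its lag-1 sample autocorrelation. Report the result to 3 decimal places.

-0.604

First differences Δx: -4.4, 7.0, 0.9, 2.4, -7.9, 7.7, -2.9, 2.6, -5.5
Mean of differences = -0.0111
Numerator Σ(Δx_t−Δx̄)(Δx_{t+1}−Δx̄) = -146.1912
Denominator Σ(Δx_t−Δx̄)² = 242.0489
r_1(Δx) = -146.1912 / 242.0489 = -0.604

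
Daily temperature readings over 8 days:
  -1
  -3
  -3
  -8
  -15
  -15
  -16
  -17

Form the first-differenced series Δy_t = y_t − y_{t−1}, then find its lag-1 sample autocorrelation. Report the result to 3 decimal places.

First differences Δy: -2, 0, -5, -7, 0, -1, -1
Mean of differences = -2.2857
Numerator Σ(Δy_t−Δȳ)(Δy_{t+1}−Δȳ) = 1.0612
Denominator Σ(Δy_t−Δȳ)² = 43.4286
r_1(Δy) = 1.0612 / 43.4286 = 0.024

0.024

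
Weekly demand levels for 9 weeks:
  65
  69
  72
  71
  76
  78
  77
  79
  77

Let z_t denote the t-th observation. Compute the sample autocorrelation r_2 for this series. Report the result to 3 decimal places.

Mean z̄ = (65 + 69 + 72 + 71 + 76 + 78 + 77 + 79 + 77)/9 = 73.7778
Σ(z_t−z̄)(z_{t+2}−z̄) = (15.6049) + (13.2716) + (-3.9506) + (-11.7284) + (7.1605) + (22.0494) + (10.3827) = 52.7901
Denominator Σ(z_t−z̄)² = 181.5556
r_2 = 52.7901 / 181.5556 = 0.291

0.291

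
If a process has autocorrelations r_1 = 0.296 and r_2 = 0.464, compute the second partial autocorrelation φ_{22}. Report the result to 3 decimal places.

0.413

φ_{22} = (r_2 − r_1²) / (1 − r_1²)
r_1² = (0.296)² = 0.087616
Numerator = 0.464 − 0.0876 = 0.3764; denominator = 1 − 0.0876 = 0.9124
φ_{22} = 0.3764 / 0.9124 = 0.413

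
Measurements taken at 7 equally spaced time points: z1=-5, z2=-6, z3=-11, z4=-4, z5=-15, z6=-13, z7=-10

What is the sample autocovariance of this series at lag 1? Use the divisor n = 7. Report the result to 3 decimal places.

Mean z̄ = (-5 − 6 − 11 − 4 − 15 − 13 − 10)/7 = -9.1429
Deviations: 4.1429, 3.1429, -1.8571, 5.1429, -5.8571, -3.8571, -0.8571
Σ_{t=1}^{6}(z_t−z̄)(z_{t+1}−z̄) = -6.5918
γ_1 = -6.5918 / 7 = -0.942

-0.942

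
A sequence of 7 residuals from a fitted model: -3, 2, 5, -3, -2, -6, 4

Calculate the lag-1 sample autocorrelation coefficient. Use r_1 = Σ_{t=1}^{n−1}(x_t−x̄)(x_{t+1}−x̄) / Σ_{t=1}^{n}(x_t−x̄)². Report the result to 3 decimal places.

-0.186

Mean x̄ = (-3 + 2 + 5 − 3 − 2 − 6 + 4)/7 = -0.4286
Σ(x_t−x̄)(x_{t+1}−x̄) = (-6.2449) + (13.1837) + (-13.9592) + (4.0408) + (8.7551) + (-24.6735) = -18.8980
Denominator Σ(x_t−x̄)² = 101.7143
r_1 = -18.8980 / 101.7143 = -0.186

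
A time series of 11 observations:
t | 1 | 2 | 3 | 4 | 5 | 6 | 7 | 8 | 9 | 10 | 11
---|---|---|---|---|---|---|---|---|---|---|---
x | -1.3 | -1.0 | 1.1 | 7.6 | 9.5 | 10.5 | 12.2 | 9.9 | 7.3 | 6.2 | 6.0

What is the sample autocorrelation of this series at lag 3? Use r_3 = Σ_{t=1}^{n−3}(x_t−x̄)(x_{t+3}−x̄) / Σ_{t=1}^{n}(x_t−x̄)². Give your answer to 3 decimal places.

Mean x̄ = (-1.3 − 1.0 + 1.1 + 7.6 + 9.5 + 10.5 + 12.2 + 9.9 + 7.3 + 6.2 + 6.0)/11 = 6.1818
Numerator Σ_{t=1}^{8}(x_t−x̄)(x_{t+3}−x̄) = -31.2510
Denominator Σ(x_t−x̄)² = 216.3764
r_3 = -31.2510 / 216.3764 = -0.144

-0.144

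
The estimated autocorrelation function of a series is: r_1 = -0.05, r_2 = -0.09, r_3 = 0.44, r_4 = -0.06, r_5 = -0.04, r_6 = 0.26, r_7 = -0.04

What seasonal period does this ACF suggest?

3

The largest autocorrelation is r_3 = 0.44, with a weaker echo at lag 6 (0.26); the remaining lags stay at or below -0.04.
The dominant spike at lag 3 indicates a seasonal period of 3.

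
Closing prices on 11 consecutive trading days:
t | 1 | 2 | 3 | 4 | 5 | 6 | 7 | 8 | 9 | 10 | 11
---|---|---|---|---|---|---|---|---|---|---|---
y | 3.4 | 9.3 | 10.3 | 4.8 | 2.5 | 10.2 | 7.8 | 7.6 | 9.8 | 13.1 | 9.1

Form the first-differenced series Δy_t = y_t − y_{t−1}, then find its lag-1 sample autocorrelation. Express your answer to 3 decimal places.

-0.191

First differences Δy: 5.9, 1.0, -5.5, -2.3, 7.7, -2.4, -0.2, 2.2, 3.3, -4.0
Mean of differences = 0.5700
Numerator Σ(Δy_t−Δȳ)(Δy_{t+1}−Δȳ) = -31.5309
Denominator Σ(Δy_t−Δȳ)² = 164.9210
r_1(Δy) = -31.5309 / 164.9210 = -0.191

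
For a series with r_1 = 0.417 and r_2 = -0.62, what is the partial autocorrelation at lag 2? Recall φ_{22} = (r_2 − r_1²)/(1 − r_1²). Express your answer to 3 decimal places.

-0.961

φ_{22} = (r_2 − r_1²) / (1 − r_1²)
r_1² = (0.417)² = 0.173889
Numerator = -0.62 − 0.1739 = -0.7939; denominator = 1 − 0.1739 = 0.8261
φ_{22} = -0.7939 / 0.8261 = -0.961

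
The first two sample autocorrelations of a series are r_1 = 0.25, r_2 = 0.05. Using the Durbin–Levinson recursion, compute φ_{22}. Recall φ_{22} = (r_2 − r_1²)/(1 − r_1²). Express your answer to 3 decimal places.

-0.013

φ_{22} = (r_2 − r_1²) / (1 − r_1²)
r_1² = (0.25)² = 0.0625
Numerator = 0.05 − 0.0625 = -0.0125; denominator = 1 − 0.0625 = 0.9375
φ_{22} = -0.0125 / 0.9375 = -0.013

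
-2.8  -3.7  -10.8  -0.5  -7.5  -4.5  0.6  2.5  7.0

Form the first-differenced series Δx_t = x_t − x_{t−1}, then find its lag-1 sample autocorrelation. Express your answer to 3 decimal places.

First differences Δx: -0.9, -7.1, 10.3, -7.0, 3.0, 5.1, 1.9, 4.5
Mean of differences = 1.2250
Numerator Σ(Δx_t−Δx̄)(Δx_{t+1}−Δx̄) = -135.3956
Denominator Σ(Δx_t−Δx̄)² = 253.1750
r_1(Δx) = -135.3956 / 253.1750 = -0.535

-0.535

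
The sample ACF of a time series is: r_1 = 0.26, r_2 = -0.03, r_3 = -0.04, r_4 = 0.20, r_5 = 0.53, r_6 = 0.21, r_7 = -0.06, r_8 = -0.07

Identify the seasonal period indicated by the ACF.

5

The largest autocorrelation is r_5 = 0.53; the remaining lags stay at or below 0.26.
The dominant spike at lag 5 indicates a seasonal period of 5.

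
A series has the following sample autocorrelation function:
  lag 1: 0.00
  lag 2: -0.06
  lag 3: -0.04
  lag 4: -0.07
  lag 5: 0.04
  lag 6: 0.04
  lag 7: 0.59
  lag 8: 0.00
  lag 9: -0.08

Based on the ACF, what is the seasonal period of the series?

The largest autocorrelation is r_7 = 0.59; the remaining lags stay at or below 0.04.
The dominant spike at lag 7 indicates a seasonal period of 7.

7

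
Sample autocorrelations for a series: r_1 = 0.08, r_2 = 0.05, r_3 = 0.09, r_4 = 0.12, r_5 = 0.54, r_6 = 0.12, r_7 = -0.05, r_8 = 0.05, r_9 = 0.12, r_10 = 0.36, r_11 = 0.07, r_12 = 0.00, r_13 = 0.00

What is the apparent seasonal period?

The largest autocorrelation is r_5 = 0.54, with a weaker echo at lag 10 (0.36); the remaining lags stay at or below 0.12.
The dominant spike at lag 5 indicates a seasonal period of 5.

5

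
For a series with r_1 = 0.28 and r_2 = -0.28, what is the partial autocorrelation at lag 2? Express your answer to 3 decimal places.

φ_{22} = (r_2 − r_1²) / (1 − r_1²)
r_1² = (0.28)² = 0.0784
Numerator = -0.28 − 0.0784 = -0.3584; denominator = 1 − 0.0784 = 0.9216
φ_{22} = -0.3584 / 0.9216 = -0.389

-0.389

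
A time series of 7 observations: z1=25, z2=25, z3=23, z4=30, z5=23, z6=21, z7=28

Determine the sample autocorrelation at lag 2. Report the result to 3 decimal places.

-0.379

Mean z̄ = (25 + 25 + 23 + 30 + 23 + 21 + 28)/7 = 25.0000
Deviations from mean: 0.0000, 0.0000, -2.0000, 5.0000, -2.0000, -4.0000, 3.0000
Σ(z_t−z̄)(z_{t+2}−z̄) = (0.0000) + (0.0000) + (4.0000) + (-20.0000) + (-6.0000) = -22.0000
Denominator Σ(z_t−z̄)² = 58.0000
r_2 = -22.0000 / 58.0000 = -0.379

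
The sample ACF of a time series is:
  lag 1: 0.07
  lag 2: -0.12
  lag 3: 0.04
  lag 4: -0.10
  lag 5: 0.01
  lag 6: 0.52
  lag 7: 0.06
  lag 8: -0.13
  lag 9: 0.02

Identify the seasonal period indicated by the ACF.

The largest autocorrelation is r_6 = 0.52; the remaining lags stay at or below 0.07.
The dominant spike at lag 6 indicates a seasonal period of 6.

6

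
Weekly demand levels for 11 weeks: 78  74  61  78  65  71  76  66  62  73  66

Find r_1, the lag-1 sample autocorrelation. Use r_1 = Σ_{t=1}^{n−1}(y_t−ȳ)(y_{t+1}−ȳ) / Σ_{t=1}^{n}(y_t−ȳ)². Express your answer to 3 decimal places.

Mean ȳ = (78 + 74 + 61 + 78 + 65 + 71 + 76 + 66 + 62 + 73 + 66)/11 = 70.0000
Numerator Σ_{t=1}^{10}(y_t−ȳ)(y_{t+1}−ȳ) = -143.0000
Denominator Σ(y_t−ȳ)² = 392.0000
r_1 = -143.0000 / 392.0000 = -0.365

-0.365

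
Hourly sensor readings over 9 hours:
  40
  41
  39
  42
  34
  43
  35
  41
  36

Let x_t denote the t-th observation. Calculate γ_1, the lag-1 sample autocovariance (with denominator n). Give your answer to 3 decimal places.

Mean x̄ = (40 + 41 + 39 + 42 + 34 + 43 + 35 + 41 + 36)/9 = 39.0000
Σ_{t=1}^{8}(x_t−x̄)(x_{t+1}−x̄) = -63.0000
γ_1 = -63.0000 / 9 = -7.000

-7.000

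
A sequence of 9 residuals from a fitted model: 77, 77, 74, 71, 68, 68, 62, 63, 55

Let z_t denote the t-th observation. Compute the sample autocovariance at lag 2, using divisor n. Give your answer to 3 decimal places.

17.531

Mean z̄ = (77 + 77 + 74 + 71 + 68 + 68 + 62 + 63 + 55)/9 = 68.3333
Σ_{t=1}^{7}(z_t−z̄)(z_{t+2}−z̄) = 157.7778
γ_2 = 157.7778 / 9 = 17.531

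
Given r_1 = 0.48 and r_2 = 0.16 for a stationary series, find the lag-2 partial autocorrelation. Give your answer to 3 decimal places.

-0.091

φ_{22} = (r_2 − r_1²) / (1 − r_1²)
r_1² = (0.48)² = 0.2304
Numerator = 0.16 − 0.2304 = -0.0704; denominator = 1 − 0.2304 = 0.7696
φ_{22} = -0.0704 / 0.7696 = -0.091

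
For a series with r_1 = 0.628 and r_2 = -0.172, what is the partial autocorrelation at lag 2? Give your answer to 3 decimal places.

-0.935

φ_{22} = (r_2 − r_1²) / (1 − r_1²)
r_1² = (0.628)² = 0.394384
Numerator = -0.172 − 0.3944 = -0.5664; denominator = 1 − 0.3944 = 0.6056
φ_{22} = -0.5664 / 0.6056 = -0.935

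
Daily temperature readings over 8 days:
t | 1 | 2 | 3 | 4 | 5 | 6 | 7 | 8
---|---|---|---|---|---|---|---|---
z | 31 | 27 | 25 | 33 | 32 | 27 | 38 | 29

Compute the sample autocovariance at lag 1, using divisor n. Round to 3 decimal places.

-4.445

Mean z̄ = (31 + 27 + 25 + 33 + 32 + 27 + 38 + 29)/8 = 30.2500
Σ_{t=1}^{7}(z_t−z̄)(z_{t+1}−z̄) = -35.5625
γ_1 = -35.5625 / 8 = -4.445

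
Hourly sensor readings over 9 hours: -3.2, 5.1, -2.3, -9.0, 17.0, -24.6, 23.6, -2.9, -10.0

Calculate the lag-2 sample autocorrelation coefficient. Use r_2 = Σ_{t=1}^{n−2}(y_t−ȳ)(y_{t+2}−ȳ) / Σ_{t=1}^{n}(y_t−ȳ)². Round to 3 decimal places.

0.228

Mean ȳ = (-3.2 + 5.1 − 2.3 − 9.0 + 17.0 − 24.6 + 23.6 − 2.9 − 10.0)/9 = -0.7000
Σ(y_t−ȳ)(y_{t+2}−ȳ) = (4.0000) + (-48.1400) + (-28.3200) + (198.3700) + (430.1100) + (52.5800) + (-225.9900) = 382.6100
Denominator Σ(y_t−ȳ)² = 1677.6600
r_2 = 382.6100 / 1677.6600 = 0.228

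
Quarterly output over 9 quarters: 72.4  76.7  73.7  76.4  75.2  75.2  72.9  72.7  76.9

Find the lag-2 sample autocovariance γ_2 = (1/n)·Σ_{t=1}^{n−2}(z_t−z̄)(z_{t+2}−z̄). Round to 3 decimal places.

Mean z̄ = (72.4 + 76.7 + 73.7 + 76.4 + 75.2 + 75.2 + 72.9 + 72.7 + 76.9)/9 = 74.6778
Σ_{t=1}^{7}(z_t−z̄)(z_{t+2}−z̄) = 0.1868
γ_2 = 0.1868 / 9 = 0.021

0.021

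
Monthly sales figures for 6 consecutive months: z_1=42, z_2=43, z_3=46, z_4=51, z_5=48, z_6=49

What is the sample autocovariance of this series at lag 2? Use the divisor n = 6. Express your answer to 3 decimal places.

-0.500

Mean z̄ = (42 + 43 + 46 + 51 + 48 + 49)/6 = 46.5000
Σ_{t=1}^{4}(z_t−z̄)(z_{t+2}−z̄) = -3.0000
γ_2 = -3.0000 / 6 = -0.500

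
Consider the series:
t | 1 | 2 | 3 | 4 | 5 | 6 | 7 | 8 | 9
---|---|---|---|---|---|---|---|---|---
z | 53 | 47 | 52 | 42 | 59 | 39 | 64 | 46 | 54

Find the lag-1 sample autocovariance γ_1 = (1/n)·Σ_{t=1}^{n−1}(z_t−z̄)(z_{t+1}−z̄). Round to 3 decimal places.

-47.531

Mean z̄ = (53 + 47 + 52 + 42 + 59 + 39 + 64 + 46 + 54)/9 = 50.6667
Σ_{t=1}^{8}(z_t−z̄)(z_{t+1}−z̄) = -427.7778
γ_1 = -427.7778 / 9 = -47.531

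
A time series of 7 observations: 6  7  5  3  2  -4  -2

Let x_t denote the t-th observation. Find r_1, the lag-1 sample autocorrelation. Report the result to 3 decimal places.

Mean x̄ = (6 + 7 + 5 + 3 + 2 − 4 − 2)/7 = 2.4286
Numerator Σ_{t=1}^{6}(x_t−x̄)(x_{t+1}−x̄) = 60.5306
Denominator Σ(x_t−x̄)² = 101.7143
r_1 = 60.5306 / 101.7143 = 0.595

0.595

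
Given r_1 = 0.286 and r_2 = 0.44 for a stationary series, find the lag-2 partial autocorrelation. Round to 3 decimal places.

0.390

φ_{22} = (r_2 − r_1²) / (1 − r_1²)
r_1² = (0.286)² = 0.081796
Numerator = 0.44 − 0.0818 = 0.3582; denominator = 1 − 0.0818 = 0.9182
φ_{22} = 0.3582 / 0.9182 = 0.390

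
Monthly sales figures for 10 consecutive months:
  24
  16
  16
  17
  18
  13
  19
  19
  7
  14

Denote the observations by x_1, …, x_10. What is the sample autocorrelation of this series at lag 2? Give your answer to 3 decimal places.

Mean x̄ = (24 + 16 + 16 + 17 + 18 + 13 + 19 + 19 + 7 + 14)/10 = 16.3000
Numerator Σ_{t=1}^{8}(x_t−x̄)(x_{t+2}−x̄) = -40.9800
Denominator Σ(x_t−x̄)² = 180.1000
r_2 = -40.9800 / 180.1000 = -0.228

-0.228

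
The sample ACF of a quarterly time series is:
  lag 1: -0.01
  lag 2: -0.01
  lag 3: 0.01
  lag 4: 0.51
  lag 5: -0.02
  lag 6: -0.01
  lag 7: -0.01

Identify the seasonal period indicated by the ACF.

The largest autocorrelation is r_4 = 0.51; the remaining lags stay at or below 0.01.
The dominant spike at lag 4 indicates a seasonal period of 4.

4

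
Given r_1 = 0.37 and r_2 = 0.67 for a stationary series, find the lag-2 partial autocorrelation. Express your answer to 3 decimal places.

0.618

φ_{22} = (r_2 − r_1²) / (1 − r_1²)
r_1² = (0.37)² = 0.1369
Numerator = 0.67 − 0.1369 = 0.5331; denominator = 1 − 0.1369 = 0.8631
φ_{22} = 0.5331 / 0.8631 = 0.618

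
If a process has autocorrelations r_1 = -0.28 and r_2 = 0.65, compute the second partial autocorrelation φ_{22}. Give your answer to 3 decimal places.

φ_{22} = (r_2 − r_1²) / (1 − r_1²)
r_1² = (-0.28)² = 0.0784
Numerator = 0.65 − 0.0784 = 0.5716; denominator = 1 − 0.0784 = 0.9216
φ_{22} = 0.5716 / 0.9216 = 0.620

0.620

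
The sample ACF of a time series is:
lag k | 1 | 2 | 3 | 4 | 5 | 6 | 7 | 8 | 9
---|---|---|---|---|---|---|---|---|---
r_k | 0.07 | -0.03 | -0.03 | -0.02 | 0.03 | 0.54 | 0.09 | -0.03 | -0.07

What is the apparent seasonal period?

6

The largest autocorrelation is r_6 = 0.54; the remaining lags stay at or below 0.09.
The dominant spike at lag 6 indicates a seasonal period of 6.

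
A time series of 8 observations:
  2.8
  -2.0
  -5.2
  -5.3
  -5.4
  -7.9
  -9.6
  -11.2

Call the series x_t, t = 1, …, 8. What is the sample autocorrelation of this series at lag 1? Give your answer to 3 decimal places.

0.464

Mean x̄ = (2.8 − 2.0 − 5.2 − 5.3 − 5.4 − 7.9 − 9.6 − 11.2)/8 = -5.4750
Deviations from mean: 8.2750, 3.4750, 0.2750, 0.1750, 0.0750, -2.4250, -4.1250, -5.7250
Σ(x_t−x̄)(x_{t+1}−x̄) = (28.7556) + (0.9556) + (0.0481) + (0.0131) + (-0.1819) + (10.0031) + (23.6156) = 63.2094
Denominator Σ(x_t−x̄)² = 136.3350
r_1 = 63.2094 / 136.3350 = 0.464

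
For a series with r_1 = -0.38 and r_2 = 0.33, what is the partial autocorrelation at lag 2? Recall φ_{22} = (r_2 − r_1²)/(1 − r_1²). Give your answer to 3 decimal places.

φ_{22} = (r_2 − r_1²) / (1 − r_1²)
r_1² = (-0.38)² = 0.1444
Numerator = 0.33 − 0.1444 = 0.1856; denominator = 1 − 0.1444 = 0.8556
φ_{22} = 0.1856 / 0.8556 = 0.217

0.217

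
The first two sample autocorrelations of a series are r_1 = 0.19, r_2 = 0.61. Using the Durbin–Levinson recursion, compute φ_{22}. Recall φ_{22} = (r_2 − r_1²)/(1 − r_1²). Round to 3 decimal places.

0.595

φ_{22} = (r_2 − r_1²) / (1 − r_1²)
r_1² = (0.19)² = 0.0361
Numerator = 0.61 − 0.0361 = 0.5739; denominator = 1 − 0.0361 = 0.9639
φ_{22} = 0.5739 / 0.9639 = 0.595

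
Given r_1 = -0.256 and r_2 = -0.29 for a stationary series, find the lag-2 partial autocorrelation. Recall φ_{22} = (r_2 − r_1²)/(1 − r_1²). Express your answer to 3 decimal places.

-0.380

φ_{22} = (r_2 − r_1²) / (1 − r_1²)
r_1² = (-0.256)² = 0.065536
Numerator = -0.29 − 0.0655 = -0.3555; denominator = 1 − 0.0655 = 0.9345
φ_{22} = -0.3555 / 0.9345 = -0.380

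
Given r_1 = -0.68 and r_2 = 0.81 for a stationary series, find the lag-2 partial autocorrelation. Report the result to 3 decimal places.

φ_{22} = (r_2 − r_1²) / (1 − r_1²)
r_1² = (-0.68)² = 0.4624
Numerator = 0.81 − 0.4624 = 0.3476; denominator = 1 − 0.4624 = 0.5376
φ_{22} = 0.3476 / 0.5376 = 0.647

0.647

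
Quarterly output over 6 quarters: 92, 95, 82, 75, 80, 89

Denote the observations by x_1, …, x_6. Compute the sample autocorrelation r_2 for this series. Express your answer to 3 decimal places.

Mean x̄ = (92 + 95 + 82 + 75 + 80 + 89)/6 = 85.5000
Deviations from mean: 6.5000, 9.5000, -3.5000, -10.5000, -5.5000, 3.5000
Numerator Σ_{t=1}^{4}(x_t−x̄)(x_{t+2}−x̄) = -140.0000
Denominator Σ(x_t−x̄)² = 297.5000
r_2 = -140.0000 / 297.5000 = -0.471

-0.471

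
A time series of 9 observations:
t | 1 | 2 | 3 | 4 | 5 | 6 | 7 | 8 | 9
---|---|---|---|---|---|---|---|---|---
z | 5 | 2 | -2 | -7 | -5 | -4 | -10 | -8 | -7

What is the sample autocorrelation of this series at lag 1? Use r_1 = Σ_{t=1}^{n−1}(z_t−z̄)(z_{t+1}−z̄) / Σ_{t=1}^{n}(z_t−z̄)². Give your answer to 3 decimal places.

0.516

Mean z̄ = (5 + 2 − 2 − 7 − 5 − 4 − 10 − 8 − 7)/9 = -4.0000
Numerator Σ_{t=1}^{8}(z_t−z̄)(z_{t+1}−z̄) = 99.0000
Denominator Σ(z_t−z̄)² = 192.0000
r_1 = 99.0000 / 192.0000 = 0.516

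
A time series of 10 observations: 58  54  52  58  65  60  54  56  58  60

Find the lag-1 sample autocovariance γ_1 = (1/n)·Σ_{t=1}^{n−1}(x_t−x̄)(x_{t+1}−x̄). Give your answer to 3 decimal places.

Mean x̄ = (58 + 54 + 52 + 58 + 65 + 60 + 54 + 56 + 58 + 60)/10 = 57.5000
Σ_{t=1}^{9}(x_t−x̄)(x_{t+1}−x̄) = 34.2500
γ_1 = 34.2500 / 10 = 3.425

3.425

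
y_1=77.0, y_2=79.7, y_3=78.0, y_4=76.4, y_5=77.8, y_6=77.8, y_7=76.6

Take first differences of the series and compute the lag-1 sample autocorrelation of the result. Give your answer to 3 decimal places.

First differences Δy: 2.7, -1.7, -1.6, 1.4, 0.0, -1.2
Mean of differences = -0.0667
Numerator Σ(Δy_t−Δȳ)(Δy_{t+1}−Δȳ) = -4.2411
Denominator Σ(Δy_t−Δȳ)² = 16.1133
r_1(Δy) = -4.2411 / 16.1133 = -0.263

-0.263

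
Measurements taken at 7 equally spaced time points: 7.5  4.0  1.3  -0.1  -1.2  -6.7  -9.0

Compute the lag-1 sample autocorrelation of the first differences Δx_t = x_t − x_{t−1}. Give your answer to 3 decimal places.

-0.273

First differences Δx: -3.5, -2.7, -1.4, -1.1, -5.5, -2.3
Mean of differences = -2.7500
Numerator Σ(Δx_t−Δx̄)(Δx_{t+1}−Δx̄) = -3.5175
Denominator Σ(Δx_t−Δx̄)² = 12.8750
r_1(Δx) = -3.5175 / 12.8750 = -0.273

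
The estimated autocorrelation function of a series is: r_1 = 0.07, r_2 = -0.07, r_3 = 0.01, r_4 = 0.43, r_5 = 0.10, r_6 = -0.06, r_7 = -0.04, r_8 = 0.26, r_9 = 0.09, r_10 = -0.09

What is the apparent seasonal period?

4

The largest autocorrelation is r_4 = 0.43, with a weaker echo at lag 8 (0.26); the remaining lags stay at or below 0.10.
The dominant spike at lag 4 indicates a seasonal period of 4.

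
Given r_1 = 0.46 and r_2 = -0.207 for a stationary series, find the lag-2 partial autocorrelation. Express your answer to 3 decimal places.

-0.531

φ_{22} = (r_2 − r_1²) / (1 − r_1²)
r_1² = (0.46)² = 0.2116
Numerator = -0.207 − 0.2116 = -0.4186; denominator = 1 − 0.2116 = 0.7884
φ_{22} = -0.4186 / 0.7884 = -0.531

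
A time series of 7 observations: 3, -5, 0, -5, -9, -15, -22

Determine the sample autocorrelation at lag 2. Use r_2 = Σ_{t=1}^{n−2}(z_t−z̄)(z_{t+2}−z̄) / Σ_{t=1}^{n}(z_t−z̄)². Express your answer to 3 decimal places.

Mean z̄ = (3 − 5 + 0 − 5 − 9 − 15 − 22)/7 = -7.5714
Deviations from mean: 10.5714, 2.5714, 7.5714, 2.5714, -1.4286, -7.4286, -14.4286
Σ(z_t−z̄)(z_{t+2}−z̄) = (80.0408) + (6.6122) + (-10.8163) + (-19.1020) + (20.6122) = 77.3469
Denominator Σ(z_t−z̄)² = 447.7143
r_2 = 77.3469 / 447.7143 = 0.173

0.173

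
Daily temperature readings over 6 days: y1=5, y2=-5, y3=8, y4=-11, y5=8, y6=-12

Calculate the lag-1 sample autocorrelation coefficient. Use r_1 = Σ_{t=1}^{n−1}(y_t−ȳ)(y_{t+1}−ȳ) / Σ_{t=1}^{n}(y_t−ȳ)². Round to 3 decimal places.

Mean ȳ = (5 − 5 + 8 − 11 + 8 − 12)/6 = -1.1667
Deviations from mean: 6.1667, -3.8333, 9.1667, -9.8333, 9.1667, -10.8333
Numerator Σ_{t=1}^{5}(y_t−ȳ)(y_{t+1}−ȳ) = -338.3611
Denominator Σ(y_t−ȳ)² = 434.8333
r_1 = -338.3611 / 434.8333 = -0.778

-0.778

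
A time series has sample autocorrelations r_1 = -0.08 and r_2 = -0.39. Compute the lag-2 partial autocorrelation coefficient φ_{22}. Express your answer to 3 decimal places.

-0.399

φ_{22} = (r_2 − r_1²) / (1 − r_1²)
r_1² = (-0.08)² = 0.0064
Numerator = -0.39 − 0.0064 = -0.3964; denominator = 1 − 0.0064 = 0.9936
φ_{22} = -0.3964 / 0.9936 = -0.399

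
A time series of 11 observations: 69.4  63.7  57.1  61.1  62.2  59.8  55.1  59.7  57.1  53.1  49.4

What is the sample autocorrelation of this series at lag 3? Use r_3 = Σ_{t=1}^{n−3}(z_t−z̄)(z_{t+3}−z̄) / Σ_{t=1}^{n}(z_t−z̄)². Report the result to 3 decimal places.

0.151

Mean z̄ = (69.4 + 63.7 + 57.1 + 61.1 + 62.2 + 59.8 + 55.1 + 59.7 + 57.1 + 53.1 + 49.4)/11 = 58.8818
Numerator Σ_{t=1}^{8}(z_t−z̄)(z_{t+3}−z̄) = 44.4808
Denominator Σ(z_t−z̄)² = 295.2764
r_3 = 44.4808 / 295.2764 = 0.151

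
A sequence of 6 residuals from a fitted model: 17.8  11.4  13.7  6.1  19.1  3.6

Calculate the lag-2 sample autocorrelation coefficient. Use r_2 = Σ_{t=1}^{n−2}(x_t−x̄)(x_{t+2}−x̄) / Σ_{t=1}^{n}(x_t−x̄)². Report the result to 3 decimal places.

0.388

Mean x̄ = (17.8 + 11.4 + 13.7 + 6.1 + 19.1 + 3.6)/6 = 11.9500
Σ(x_t−x̄)(x_{t+2}−x̄) = (10.2375) + (3.2175) + (12.5125) + (48.8475) = 74.8150
Denominator Σ(x_t−x̄)² = 192.6550
r_2 = 74.8150 / 192.6550 = 0.388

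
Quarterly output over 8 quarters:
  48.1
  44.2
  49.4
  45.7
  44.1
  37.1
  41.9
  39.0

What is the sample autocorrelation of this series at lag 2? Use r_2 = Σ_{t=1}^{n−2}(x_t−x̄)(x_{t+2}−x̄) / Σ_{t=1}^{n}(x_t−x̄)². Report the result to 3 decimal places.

Mean x̄ = (48.1 + 44.2 + 49.4 + 45.7 + 44.1 + 37.1 + 41.9 + 39.0)/8 = 43.6875
Deviations from mean: 4.4125, 0.5125, 5.7125, 2.0125, 0.4125, -6.5875, -1.7875, -4.6875
Σ(x_t−x̄)(x_{t+2}−x̄) = (25.2064) + (1.0314) + (2.3564) + (-13.2573) + (-0.7373) + (30.8789) = 45.4784
Denominator Σ(x_t−x̄)² = 125.1488
r_2 = 45.4784 / 125.1488 = 0.363

0.363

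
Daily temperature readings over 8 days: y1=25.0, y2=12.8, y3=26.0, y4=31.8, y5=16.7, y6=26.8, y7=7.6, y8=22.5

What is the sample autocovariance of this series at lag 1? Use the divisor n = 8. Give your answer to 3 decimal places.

Mean ȳ = (25.0 + 12.8 + 26.0 + 31.8 + 16.7 + 26.8 + 7.6 + 22.5)/8 = 21.1500
Σ_{t=1}^{7}(y_t−ȳ)(y_{t+1}−ȳ) = -188.3775
γ_1 = -188.3775 / 8 = -23.547

-23.547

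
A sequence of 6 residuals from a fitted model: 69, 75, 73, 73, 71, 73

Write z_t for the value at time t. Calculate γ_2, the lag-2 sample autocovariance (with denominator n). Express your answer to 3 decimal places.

Mean z̄ = (69 + 75 + 73 + 73 + 71 + 73)/6 = 72.3333
Deviations: -3.3333, 2.6667, 0.6667, 0.6667, -1.3333, 0.6667
Σ_{t=1}^{4}(z_t−z̄)(z_{t+2}−z̄) = -0.8889
γ_2 = -0.8889 / 6 = -0.148

-0.148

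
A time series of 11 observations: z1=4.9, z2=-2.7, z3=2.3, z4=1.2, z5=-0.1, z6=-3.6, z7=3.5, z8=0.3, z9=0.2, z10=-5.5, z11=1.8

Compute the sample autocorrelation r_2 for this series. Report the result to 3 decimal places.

0.006

Mean z̄ = (4.9 − 2.7 + 2.3 + 1.2 − 0.1 − 3.6 + 3.5 + 0.3 + 0.2 − 5.5 + 1.8)/11 = 0.2091
Numerator Σ_{t=1}^{9}(z_t−z̄)(z_{t+2}−z̄) = 0.5780
Denominator Σ(z_t−z̄)² = 96.3891
r_2 = 0.5780 / 96.3891 = 0.006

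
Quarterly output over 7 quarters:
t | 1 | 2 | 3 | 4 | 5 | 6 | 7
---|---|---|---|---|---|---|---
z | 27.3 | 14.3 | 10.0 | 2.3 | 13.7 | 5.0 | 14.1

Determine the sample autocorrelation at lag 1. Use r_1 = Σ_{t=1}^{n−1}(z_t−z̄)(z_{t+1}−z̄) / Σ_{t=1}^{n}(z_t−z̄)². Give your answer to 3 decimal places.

0.032

Mean z̄ = (27.3 + 14.3 + 10.0 + 2.3 + 13.7 + 5.0 + 14.1)/7 = 12.3857
Σ(z_t−z̄)(z_{t+1}−z̄) = (28.5502) + (-4.5669) + (24.0616) + (-13.2555) + (-9.7069) + (-12.6612) = 12.4212
Denominator Σ(z_t−z̄)² = 392.7286
r_1 = 12.4212 / 392.7286 = 0.032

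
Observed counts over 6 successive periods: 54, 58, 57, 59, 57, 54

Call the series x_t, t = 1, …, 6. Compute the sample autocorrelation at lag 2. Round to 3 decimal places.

Mean x̄ = (54 + 58 + 57 + 59 + 57 + 54)/6 = 56.5000
Deviations from mean: -2.5000, 1.5000, 0.5000, 2.5000, 0.5000, -2.5000
Numerator Σ_{t=1}^{4}(x_t−x̄)(x_{t+2}−x̄) = -3.5000
Denominator Σ(x_t−x̄)² = 21.5000
r_2 = -3.5000 / 21.5000 = -0.163

-0.163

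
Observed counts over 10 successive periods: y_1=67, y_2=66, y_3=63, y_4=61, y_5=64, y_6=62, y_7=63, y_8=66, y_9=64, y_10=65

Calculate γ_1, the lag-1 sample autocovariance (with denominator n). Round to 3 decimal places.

Mean ȳ = (67 + 66 + 63 + 61 + 64 + 62 + 63 + 66 + 64 + 65)/10 = 64.1000
Σ_{t=1}^{9}(y_t−ȳ)(y_{t+1}−ȳ) = 7.2900
γ_1 = 7.2900 / 10 = 0.729

0.729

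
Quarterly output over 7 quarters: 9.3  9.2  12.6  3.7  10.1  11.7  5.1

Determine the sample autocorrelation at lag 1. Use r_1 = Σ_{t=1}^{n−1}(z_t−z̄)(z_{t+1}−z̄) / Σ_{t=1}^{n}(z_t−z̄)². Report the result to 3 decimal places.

-0.484

Mean z̄ = (9.3 + 9.2 + 12.6 + 3.7 + 10.1 + 11.7 + 5.1)/7 = 8.8143
Deviations from mean: 0.4857, 0.3857, 3.7857, -5.1143, 1.2857, 2.8857, -3.7143
Numerator Σ_{t=1}^{6}(z_t−z̄)(z_{t+1}−z̄) = -31.2973
Denominator Σ(z_t−z̄)² = 64.6486
r_1 = -31.2973 / 64.6486 = -0.484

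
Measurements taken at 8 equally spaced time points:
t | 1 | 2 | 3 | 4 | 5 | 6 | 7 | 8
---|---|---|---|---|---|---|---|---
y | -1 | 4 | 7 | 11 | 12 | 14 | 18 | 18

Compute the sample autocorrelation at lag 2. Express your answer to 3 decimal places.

Mean ȳ = (-1 + 4 + 7 + 11 + 12 + 14 + 18 + 18)/8 = 10.3750
Deviations from mean: -11.3750, -6.3750, -3.3750, 0.6250, 1.6250, 3.6250, 7.6250, 7.6250
Numerator Σ_{t=1}^{6}(y_t−ȳ)(y_{t+2}−ȳ) = 71.2188
Denominator Σ(y_t−ȳ)² = 313.8750
r_2 = 71.2188 / 313.8750 = 0.227

0.227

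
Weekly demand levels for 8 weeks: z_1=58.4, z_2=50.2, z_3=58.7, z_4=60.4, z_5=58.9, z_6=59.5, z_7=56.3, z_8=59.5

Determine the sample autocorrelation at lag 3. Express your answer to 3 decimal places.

-0.095

Mean z̄ = (58.4 + 50.2 + 58.7 + 60.4 + 58.9 + 59.5 + 56.3 + 59.5)/8 = 57.7375
Numerator Σ_{t=1}^{5}(z_t−z̄)(z_{t+3}−z̄) = -7.0805
Denominator Σ(z_t−z̄)² = 74.8988
r_3 = -7.0805 / 74.8988 = -0.095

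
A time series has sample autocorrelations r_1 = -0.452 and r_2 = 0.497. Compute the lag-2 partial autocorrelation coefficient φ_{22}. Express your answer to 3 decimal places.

φ_{22} = (r_2 − r_1²) / (1 − r_1²)
r_1² = (-0.452)² = 0.204304
Numerator = 0.497 − 0.2043 = 0.2927; denominator = 1 − 0.2043 = 0.7957
φ_{22} = 0.2927 / 0.7957 = 0.368

0.368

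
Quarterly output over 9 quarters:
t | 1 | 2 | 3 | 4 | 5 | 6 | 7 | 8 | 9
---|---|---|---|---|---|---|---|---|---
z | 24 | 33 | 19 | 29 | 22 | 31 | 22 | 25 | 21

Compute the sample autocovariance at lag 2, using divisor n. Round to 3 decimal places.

11.244

Mean z̄ = (24 + 33 + 19 + 29 + 22 + 31 + 22 + 25 + 21)/9 = 25.1111
Σ_{t=1}^{7}(z_t−z̄)(z_{t+2}−z̄) = 101.1975
γ_2 = 101.1975 / 9 = 11.244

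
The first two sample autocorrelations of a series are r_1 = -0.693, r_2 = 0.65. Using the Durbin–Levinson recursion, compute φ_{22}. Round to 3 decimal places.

0.327

φ_{22} = (r_2 − r_1²) / (1 − r_1²)
r_1² = (-0.693)² = 0.480249
Numerator = 0.65 − 0.4802 = 0.1698; denominator = 1 − 0.4802 = 0.5198
φ_{22} = 0.1698 / 0.5198 = 0.327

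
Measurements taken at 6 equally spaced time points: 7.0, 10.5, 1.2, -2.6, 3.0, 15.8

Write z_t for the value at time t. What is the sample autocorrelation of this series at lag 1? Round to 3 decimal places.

Mean z̄ = (7.0 + 10.5 + 1.2 − 2.6 + 3.0 + 15.8)/6 = 5.8167
Deviations from mean: 1.1833, 4.6833, -4.6167, -8.4167, -2.8167, 9.9833
Σ(z_t−z̄)(z_{t+1}−z̄) = (5.5419) + (-21.6214) + (38.8569) + (23.7069) + (-28.1197) = 18.3647
Denominator Σ(z_t−z̄)² = 223.0883
r_1 = 18.3647 / 223.0883 = 0.082

0.082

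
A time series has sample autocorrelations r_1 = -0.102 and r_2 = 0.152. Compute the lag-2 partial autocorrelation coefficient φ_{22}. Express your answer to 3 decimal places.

φ_{22} = (r_2 − r_1²) / (1 − r_1²)
r_1² = (-0.102)² = 0.010404
Numerator = 0.152 − 0.0104 = 0.1416; denominator = 1 − 0.0104 = 0.9896
φ_{22} = 0.1416 / 0.9896 = 0.143

0.143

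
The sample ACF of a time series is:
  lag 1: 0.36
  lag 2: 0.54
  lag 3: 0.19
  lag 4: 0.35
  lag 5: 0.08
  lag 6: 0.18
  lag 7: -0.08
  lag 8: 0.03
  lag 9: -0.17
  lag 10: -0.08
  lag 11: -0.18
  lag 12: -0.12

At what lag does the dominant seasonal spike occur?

The largest autocorrelation is r_2 = 0.54; the remaining lags stay at or below 0.36.
The dominant spike at lag 2 indicates a seasonal period of 2.

2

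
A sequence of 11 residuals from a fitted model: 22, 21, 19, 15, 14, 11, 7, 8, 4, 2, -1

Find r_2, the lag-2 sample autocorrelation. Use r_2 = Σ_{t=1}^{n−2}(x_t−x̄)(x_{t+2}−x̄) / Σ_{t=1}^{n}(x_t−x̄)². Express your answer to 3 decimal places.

0.458

Mean x̄ = (22 + 21 + 19 + 15 + 14 + 11 + 7 + 8 + 4 + 2 − 1)/11 = 11.0909
Numerator Σ_{t=1}^{9}(x_t−x̄)(x_{t+2}−x̄) = 278.8926
Denominator Σ(x_t−x̄)² = 608.9091
r_2 = 278.8926 / 608.9091 = 0.458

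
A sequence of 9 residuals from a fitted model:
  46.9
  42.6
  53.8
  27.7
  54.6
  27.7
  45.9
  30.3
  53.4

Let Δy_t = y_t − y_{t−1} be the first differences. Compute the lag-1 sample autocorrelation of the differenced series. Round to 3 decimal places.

-0.856

First differences Δy: -4.3, 11.2, -26.1, 26.9, -26.9, 18.2, -15.6, 23.1
Mean of differences = 0.8125
Numerator Σ(Δy_t−Δȳ)(Δy_{t+1}−Δȳ) = -2890.7064
Denominator Σ(Δy_t−Δȳ)² = 3375.2888
r_1(Δy) = -2890.7064 / 3375.2888 = -0.856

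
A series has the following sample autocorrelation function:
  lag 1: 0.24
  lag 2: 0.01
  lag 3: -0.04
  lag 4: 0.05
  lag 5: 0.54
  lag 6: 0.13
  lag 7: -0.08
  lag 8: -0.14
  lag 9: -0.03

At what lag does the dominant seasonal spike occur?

The largest autocorrelation is r_5 = 0.54; the remaining lags stay at or below 0.24. The elevated value at lag 1 (0.24), dropping to 0.01 at lag 2, reflects decaying short-term dependence rather than seasonality.
The dominant spike at lag 5 indicates a seasonal period of 5.

5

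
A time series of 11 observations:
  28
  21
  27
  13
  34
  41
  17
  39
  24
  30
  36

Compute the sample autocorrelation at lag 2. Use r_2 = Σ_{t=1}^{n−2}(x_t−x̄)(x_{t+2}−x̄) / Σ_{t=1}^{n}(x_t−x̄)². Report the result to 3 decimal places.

0.019

Mean x̄ = (28 + 21 + 27 + 13 + 34 + 41 + 17 + 39 + 24 + 30 + 36)/11 = 28.1818
Numerator Σ_{t=1}^{9}(x_t−x̄)(x_{t+2}−x̄) = 15.1157
Denominator Σ(x_t−x̄)² = 805.6364
r_2 = 15.1157 / 805.6364 = 0.019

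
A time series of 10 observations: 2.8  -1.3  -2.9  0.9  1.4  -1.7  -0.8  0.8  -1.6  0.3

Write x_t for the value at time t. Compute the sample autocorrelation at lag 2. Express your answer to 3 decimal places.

Mean x̄ = (2.8 − 1.3 − 2.9 + 0.9 + 1.4 − 1.7 − 0.8 + 0.8 − 1.6 + 0.3)/10 = -0.2100
Numerator Σ_{t=1}^{8}(x_t−x̄)(x_{t+2}−x̄) = -16.4112
Denominator Σ(x_t−x̄)² = 27.0890
r_2 = -16.4112 / 27.0890 = -0.606

-0.606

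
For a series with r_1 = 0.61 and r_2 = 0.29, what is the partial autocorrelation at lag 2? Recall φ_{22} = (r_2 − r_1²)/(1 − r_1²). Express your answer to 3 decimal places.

-0.131

φ_{22} = (r_2 − r_1²) / (1 − r_1²)
r_1² = (0.61)² = 0.3721
Numerator = 0.29 − 0.3721 = -0.0821; denominator = 1 − 0.3721 = 0.6279
φ_{22} = -0.0821 / 0.6279 = -0.131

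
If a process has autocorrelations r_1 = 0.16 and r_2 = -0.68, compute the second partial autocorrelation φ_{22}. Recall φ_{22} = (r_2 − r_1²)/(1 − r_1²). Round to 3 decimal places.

-0.724

φ_{22} = (r_2 − r_1²) / (1 − r_1²)
r_1² = (0.16)² = 0.0256
Numerator = -0.68 − 0.0256 = -0.7056; denominator = 1 − 0.0256 = 0.9744
φ_{22} = -0.7056 / 0.9744 = -0.724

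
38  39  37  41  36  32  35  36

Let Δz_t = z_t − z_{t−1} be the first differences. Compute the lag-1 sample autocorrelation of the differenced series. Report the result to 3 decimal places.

First differences Δz: 1, -2, 4, -5, -4, 3, 1
Mean of differences = -0.2857
Numerator Σ(Δz_t−Δz̄)(Δz_{t+1}−Δz̄) = -20.2245
Denominator Σ(Δz_t−Δz̄)² = 71.4286
r_1(Δz) = -20.2245 / 71.4286 = -0.283

-0.283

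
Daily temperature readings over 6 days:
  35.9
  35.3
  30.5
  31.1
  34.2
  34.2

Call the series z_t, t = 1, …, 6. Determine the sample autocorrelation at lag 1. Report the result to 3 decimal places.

Mean z̄ = (35.9 + 35.3 + 30.5 + 31.1 + 34.2 + 34.2)/6 = 33.5333
Deviations from mean: 2.3667, 1.7667, -3.0333, -2.4333, 0.6667, 0.6667
Σ(z_t−z̄)(z_{t+1}−z̄) = (4.1811) + (-5.3589) + (7.3811) + (-1.6222) + (0.4444) = 5.0256
Denominator Σ(z_t−z̄)² = 24.7333
r_1 = 5.0256 / 24.7333 = 0.203

0.203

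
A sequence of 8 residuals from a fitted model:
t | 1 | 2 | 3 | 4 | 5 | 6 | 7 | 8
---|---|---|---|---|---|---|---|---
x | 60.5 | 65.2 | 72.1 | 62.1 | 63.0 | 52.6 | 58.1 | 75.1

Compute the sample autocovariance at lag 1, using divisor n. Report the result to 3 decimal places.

Mean x̄ = (60.5 + 65.2 + 72.1 + 62.1 + 63.0 + 52.6 + 58.1 + 75.1)/8 = 63.5875
Deviations: -3.0875, 1.6125, 8.5125, -1.4875, -0.5875, -10.9875, -5.4875, 11.5125
Σ_{t=1}^{7}(x_t−x̄)(x_{t+1}−x̄) = 0.5336
γ_1 = 0.5336 / 8 = 0.067

0.067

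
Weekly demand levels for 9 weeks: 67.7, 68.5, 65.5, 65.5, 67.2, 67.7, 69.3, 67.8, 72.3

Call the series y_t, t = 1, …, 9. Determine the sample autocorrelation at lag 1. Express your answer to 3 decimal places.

Mean ȳ = (67.7 + 68.5 + 65.5 + 65.5 + 67.2 + 67.7 + 69.3 + 67.8 + 72.3)/9 = 67.9444
Numerator Σ_{t=1}^{8}(y_t−ȳ)(y_{t+1}−ȳ) = 5.3269
Denominator Σ(y_t−ȳ)² = 33.7622
r_1 = 5.3269 / 33.7622 = 0.158

0.158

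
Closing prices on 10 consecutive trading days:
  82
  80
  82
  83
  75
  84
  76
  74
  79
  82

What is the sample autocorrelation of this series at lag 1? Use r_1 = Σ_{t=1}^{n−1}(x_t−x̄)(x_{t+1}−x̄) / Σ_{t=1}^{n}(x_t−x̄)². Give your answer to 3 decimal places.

Mean x̄ = (82 + 80 + 82 + 83 + 75 + 84 + 76 + 74 + 79 + 82)/10 = 79.7000
Numerator Σ_{t=1}^{9}(x_t−x̄)(x_{t+1}−x̄) = -19.1900
Denominator Σ(x_t−x̄)² = 114.1000
r_1 = -19.1900 / 114.1000 = -0.168

-0.168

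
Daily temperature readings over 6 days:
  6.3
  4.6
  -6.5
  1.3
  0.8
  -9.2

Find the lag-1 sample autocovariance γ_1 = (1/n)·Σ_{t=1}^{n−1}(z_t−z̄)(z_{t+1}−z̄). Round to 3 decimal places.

Mean z̄ = (6.3 + 4.6 − 6.5 + 1.3 + 0.8 − 9.2)/6 = -0.4500
Σ_{t=1}^{5}(z_t−z̄)(z_{t+1}−z̄) = -15.8025
γ_1 = -15.8025 / 6 = -2.634

-2.634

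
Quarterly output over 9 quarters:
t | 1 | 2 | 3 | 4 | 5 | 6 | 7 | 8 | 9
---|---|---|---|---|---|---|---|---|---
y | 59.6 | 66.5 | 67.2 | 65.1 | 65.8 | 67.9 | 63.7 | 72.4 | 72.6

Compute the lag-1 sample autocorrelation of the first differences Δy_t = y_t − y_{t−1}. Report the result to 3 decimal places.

-0.405

First differences Δy: 6.9, 0.7, -2.1, 0.7, 2.1, -4.2, 8.7, 0.2
Mean of differences = 1.6250
Numerator Σ(Δy_t−Δȳ)(Δy_{t+1}−Δȳ) = -52.4881
Denominator Σ(Δy_t−Δȳ)² = 129.6550
r_1(Δy) = -52.4881 / 129.6550 = -0.405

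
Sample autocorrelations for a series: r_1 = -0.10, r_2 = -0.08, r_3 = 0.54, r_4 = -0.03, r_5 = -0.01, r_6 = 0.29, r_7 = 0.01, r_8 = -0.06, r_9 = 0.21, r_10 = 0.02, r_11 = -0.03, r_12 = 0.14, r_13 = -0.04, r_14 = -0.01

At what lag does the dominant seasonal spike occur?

3

The largest autocorrelation is r_3 = 0.54, with weaker echoes at lags 6 (0.29) and 9 (0.21); the remaining lags stay at or below 0.14.
The dominant spike at lag 3 indicates a seasonal period of 3.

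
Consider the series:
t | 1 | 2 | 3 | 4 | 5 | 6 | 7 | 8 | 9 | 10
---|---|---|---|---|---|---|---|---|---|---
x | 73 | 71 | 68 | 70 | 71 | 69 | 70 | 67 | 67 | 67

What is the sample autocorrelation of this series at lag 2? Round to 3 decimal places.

-0.013

Mean x̄ = (73 + 71 + 68 + 70 + 71 + 69 + 70 + 67 + 67 + 67)/10 = 69.3000
Numerator Σ_{t=1}^{8}(x_t−x̄)(x_{t+2}−x̄) = -0.4800
Denominator Σ(x_t−x̄)² = 38.1000
r_2 = -0.4800 / 38.1000 = -0.013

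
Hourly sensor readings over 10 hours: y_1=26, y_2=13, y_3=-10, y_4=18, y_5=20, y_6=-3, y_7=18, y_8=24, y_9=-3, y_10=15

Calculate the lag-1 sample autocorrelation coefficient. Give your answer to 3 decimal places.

Mean ȳ = (26 + 13 − 10 + 18 + 20 − 3 + 18 + 24 − 3 + 15)/10 = 11.8000
Numerator Σ_{t=1}^{9}(y_t−ȳ)(y_{t+1}−ȳ) = -458.8400
Denominator Σ(y_t−ȳ)² = 1419.6000
r_1 = -458.8400 / 1419.6000 = -0.323

-0.323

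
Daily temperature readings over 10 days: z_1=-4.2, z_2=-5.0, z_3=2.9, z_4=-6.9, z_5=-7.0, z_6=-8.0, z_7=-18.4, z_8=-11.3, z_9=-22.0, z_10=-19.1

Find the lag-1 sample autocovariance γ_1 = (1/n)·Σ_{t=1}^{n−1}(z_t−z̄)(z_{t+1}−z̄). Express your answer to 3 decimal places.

26.727

Mean z̄ = (-4.2 − 5.0 + 2.9 − 6.9 − 7.0 − 8.0 − 18.4 − 11.3 − 22.0 − 19.1)/10 = -9.9000
Σ_{t=1}^{9}(z_t−z̄)(z_{t+1}−z̄) = 267.2700
γ_1 = 267.2700 / 10 = 26.727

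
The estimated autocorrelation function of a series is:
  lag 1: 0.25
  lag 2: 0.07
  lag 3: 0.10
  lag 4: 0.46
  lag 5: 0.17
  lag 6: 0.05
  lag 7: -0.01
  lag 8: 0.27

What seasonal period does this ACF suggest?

4

The largest autocorrelation is r_4 = 0.46, with a weaker echo at lag 8 (0.27); the remaining lags stay at or below 0.25. The elevated value at lag 1 (0.25), dropping to 0.07 at lag 2, reflects decaying short-term dependence rather than seasonality.
The dominant spike at lag 4 indicates a seasonal period of 4.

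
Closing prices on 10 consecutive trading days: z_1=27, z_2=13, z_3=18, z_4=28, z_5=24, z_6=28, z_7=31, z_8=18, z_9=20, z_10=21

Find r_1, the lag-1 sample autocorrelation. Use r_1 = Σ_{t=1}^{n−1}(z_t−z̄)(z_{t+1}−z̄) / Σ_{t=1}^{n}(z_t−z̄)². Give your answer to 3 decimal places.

Mean z̄ = (27 + 13 + 18 + 28 + 24 + 28 + 31 + 18 + 20 + 21)/10 = 22.8000
Numerator Σ_{t=1}^{9}(z_t−z̄)(z_{t+1}−z̄) = 15.1600
Denominator Σ(z_t−z̄)² = 293.6000
r_1 = 15.1600 / 293.6000 = 0.052

0.052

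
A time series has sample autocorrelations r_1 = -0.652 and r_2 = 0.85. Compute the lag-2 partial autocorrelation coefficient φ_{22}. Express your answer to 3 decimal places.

0.739

φ_{22} = (r_2 − r_1²) / (1 − r_1²)
r_1² = (-0.652)² = 0.425104
Numerator = 0.85 − 0.4251 = 0.4249; denominator = 1 − 0.4251 = 0.5749
φ_{22} = 0.4249 / 0.5749 = 0.739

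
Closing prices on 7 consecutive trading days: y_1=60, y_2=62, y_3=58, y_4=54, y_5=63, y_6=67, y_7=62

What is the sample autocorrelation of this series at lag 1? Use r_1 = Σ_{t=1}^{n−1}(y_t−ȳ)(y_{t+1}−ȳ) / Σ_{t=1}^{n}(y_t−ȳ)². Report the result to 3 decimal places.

0.207

Mean ȳ = (60 + 62 + 58 + 54 + 63 + 67 + 62)/7 = 60.8571
Deviations from mean: -0.8571, 1.1429, -2.8571, -6.8571, 2.1429, 6.1429, 1.1429
Σ(y_t−ȳ)(y_{t+1}−ȳ) = (-0.9796) + (-3.2653) + (19.5918) + (-14.6939) + (13.1633) + (7.0204) = 20.8367
Denominator Σ(y_t−ȳ)² = 100.8571
r_1 = 20.8367 / 100.8571 = 0.207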